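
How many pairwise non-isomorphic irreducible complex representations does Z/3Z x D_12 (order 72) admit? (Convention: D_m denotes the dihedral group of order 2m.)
27

Justification: The number of irreducible complex representations of a finite group equals its number of conjugacy classes. For a direct product, #classes(G x H) = #classes(G) * #classes(H). Z/3Z has 3 classes (abelian), D_12 has 9 classes, so 3 * 9 = 27, so Z/3Z x D_12 (order 72) has exactly 27 irreducible complex representations.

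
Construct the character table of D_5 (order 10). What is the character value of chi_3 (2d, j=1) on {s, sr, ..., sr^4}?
Conjugacy classes: {e} of size 1, {r^1, r^4} of size 2, {r^2, r^3} of size 2, {s, sr, ..., sr^4} of size 5.
Character table:
  irrep \ class              {e} (size 1)  {r^1, r^4} (size 2)  {r^2, r^3} (size 2)  {s, sr, ..., sr^4} (size 5)
  chi_1 (triv)               1             1                    1                    1                          
  chi_2 (sign: r->1, s->-1)  1             1                    1                    -1                         
  chi_3 (2d, j=1)            2             -1/2 + sqrt(5)/2     -sqrt(5)/2 - 1/2     0                          
  chi_4 (2d, j=2)            2             -sqrt(5)/2 - 1/2     -1/2 + sqrt(5)/2     0                          

Spot check: chi_3 (2d, j=1) on {s, sr, ..., sr^4} = 0.

Derivation: D_5 has order 2*5 = 10 with 4 conjugacy classes, hence 4 irreducibles. Sum of squared dims 1 + 1 + 4 + 4 = 10 = |G|. Linear characters come from the abelianisation; the 2-dimensional irreps have character r^k -> 2*cos(2*pi*j*k/5), reflections -> 0.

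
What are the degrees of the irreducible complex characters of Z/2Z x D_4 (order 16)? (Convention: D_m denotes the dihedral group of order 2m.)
Dimensions: 1, 1, 1, 1, 1, 1, 1, 1, 2, 2

Justification: There are 10 irreducibles (= number of conjugacy classes). Their dimensions d_i satisfy sum d_i^2 = |G| = 16: 1 + 1 + 1 + 1 + 1 + 1 + 1 + 1 + 4 + 4 = 16. (For the product with Z/2Z: each of the 2 1-dim characters of Z/2Z tensors with each irrep of D_4, giving 2 copies of each D_4-dimension.)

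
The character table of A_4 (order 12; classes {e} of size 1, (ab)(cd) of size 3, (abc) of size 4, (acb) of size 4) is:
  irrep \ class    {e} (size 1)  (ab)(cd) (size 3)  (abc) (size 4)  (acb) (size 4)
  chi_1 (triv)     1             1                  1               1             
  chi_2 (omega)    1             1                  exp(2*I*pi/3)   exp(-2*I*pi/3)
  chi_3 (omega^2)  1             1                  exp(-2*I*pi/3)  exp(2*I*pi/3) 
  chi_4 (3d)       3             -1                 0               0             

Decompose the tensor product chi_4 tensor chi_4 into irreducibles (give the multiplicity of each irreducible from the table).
chi_4 tensor chi_4 = chi_1 + chi_2 + chi_3 + 2*chi_4 (all other irreducibles have multiplicity 0).

Explanation: The character of a tensor product is the pointwise product (chi_4 * chi_4)(C) = chi_4(C) * chi_4(C):
  {e}: (3)*(3), (ab)(cd): (-1)*(-1), (abc): (0)*(0), (acb): (0)*(0)
so (chi_4 * chi_4) takes values
  {e} -> 9, (ab)(cd) -> 1, (abc) -> 0, (acb) -> 0.
Now take the inner product of this character with each irreducible chi from the table, <chi_4*chi_4, chi> = (1/12) sum_C |C| (chi_4*chi_4)(C) conj(chi(C)):
  <chi_4*chi_4, chi_1> = (1/12)[1*(9)*conj(1) + 3*(1)*conj(1) + 4*(0)*conj(1) + 4*(0)*conj(1)]
      = (1/12)[(9) + (3) + (0) + (0)] = 12/12 = 1
  <chi_4*chi_4, chi_2> = (1/12)[1*(9)*conj(1) + 3*(1)*conj(1) + 4*(0)*conj(exp(2*I*pi/3)) + 4*(0)*conj(exp(-2*I*pi/3))]
      = (1/12)[(9) + (3) + (0) + (0)] = 12/12 = 1
  <chi_4*chi_4, chi_3> = (1/12)[1*(9)*conj(1) + 3*(1)*conj(1) + 4*(0)*conj(exp(-2*I*pi/3)) + 4*(0)*conj(exp(2*I*pi/3))]
      = (1/12)[(9) + (3) + (0) + (0)] = 12/12 = 1
  <chi_4*chi_4, chi_4> = (1/12)[1*(9)*conj(3) + 3*(1)*conj(-1) + 4*(0)*conj(0) + 4*(0)*conj(0)]
      = (1/12)[(27) + (-3) + (0) + (0)] = 24/12 = 2
(Exp terms are combined using exp(i*s)*conj(exp(i*t)) = exp(i*(s-t)), and sums of them are collapsed using the identity that for every m > 1 the m distinct m-th roots of unity sum to 0, e.g. 1 + exp(2*I*pi/3) + exp(-2*I*pi/3) = 0.)
Hence the multiplicities are chi_1: 1, chi_2: 1, chi_3: 1, chi_4: 2. Dimension check: dim(chi_4)*dim(chi_4) = 3*3 = 9 and sum (mult * dim) = 1*1 + 1*1 + 1*1 + 2*3 = 9.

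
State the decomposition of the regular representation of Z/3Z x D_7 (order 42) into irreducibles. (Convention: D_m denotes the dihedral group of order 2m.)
Each irreducible V_i of dimension d_i appears with multiplicity d_i, i.e. rho_reg = (direct sum over all irreducibles V_i) d_i V_i. The irreducible dimensions for Z/3Z x D_7 are 1, 1, 1, 1, 1, 1, 2, 2, 2, 2, 2, 2, 2, 2, 2: 6 irreducibles of dimension 1, each with multiplicity 1; 9 irreducibles of dimension 2, each with multiplicity 2. Total dimension 6*1*1 + 9*2*2 = 42 = |G|.

Explanation: General theorem: in the regular representation of a finite group G, each irreducible appears with multiplicity equal to its dimension. Check: dim(rho_reg) = sum d_i^2 = 1 + 1 + 1 + 1 + 1 + 1 + 4 + 4 + 4 + 4 + 4 + 4 + 4 + 4 + 4 = 42 = |G|.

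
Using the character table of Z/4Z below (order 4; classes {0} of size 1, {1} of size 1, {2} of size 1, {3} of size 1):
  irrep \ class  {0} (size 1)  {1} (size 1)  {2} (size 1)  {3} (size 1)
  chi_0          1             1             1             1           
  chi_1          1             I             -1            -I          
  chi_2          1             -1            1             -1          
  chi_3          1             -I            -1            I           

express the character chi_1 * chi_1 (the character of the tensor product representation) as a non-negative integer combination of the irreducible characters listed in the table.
chi_1 tensor chi_1 = chi_2 (all other irreducibles have multiplicity 0).

Derivation: The character of a tensor product is the pointwise product (chi_1 * chi_1)(C) = chi_1(C) * chi_1(C):
  {0}: (1)*(1), {1}: (I)*(I), {2}: (-1)*(-1), {3}: (-I)*(-I)
so (chi_1 * chi_1) takes values
  {0} -> 1, {1} -> -1, {2} -> 1, {3} -> -1.
Now take the inner product of this character with each irreducible chi from the table, <chi_1*chi_1, chi> = (1/4) sum_C |C| (chi_1*chi_1)(C) conj(chi(C)):
  <chi_1*chi_1, chi_0> = (1/4)[1*(1)*conj(1) + 1*(-1)*conj(1) + 1*(1)*conj(1) + 1*(-1)*conj(1)]
      = (1/4)[(1) + (-1) + (1) + (-1)] = 0/4 = 0
  <chi_1*chi_1, chi_1> = (1/4)[1*(1)*conj(1) + 1*(-1)*conj(I) + 1*(1)*conj(-1) + 1*(-1)*conj(-I)]
      = (1/4)[(1) + (I) + (-1) + (-I)] = 0/4 = 0
  <chi_1*chi_1, chi_2> = (1/4)[1*(1)*conj(1) + 1*(-1)*conj(-1) + 1*(1)*conj(1) + 1*(-1)*conj(-1)]
      = (1/4)[(1) + (1) + (1) + (1)] = 4/4 = 1
  <chi_1*chi_1, chi_3> = (1/4)[1*(1)*conj(1) + 1*(-1)*conj(-I) + 1*(1)*conj(-1) + 1*(-1)*conj(I)]
      = (1/4)[(1) + (-I) + (-1) + (I)] = 0/4 = 0
(Exp terms are combined using exp(i*s)*conj(exp(i*t)) = exp(i*(s-t)), and sums of them are collapsed using the identity that for every m > 1 the m distinct m-th roots of unity sum to 0, e.g. 1 + exp(2*I*pi/3) + exp(-2*I*pi/3) = 0.)
Hence the multiplicities are chi_2: 1. Dimension check: dim(chi_1)*dim(chi_1) = 1*1 = 1 and sum (mult * dim) = 1*1 = 1.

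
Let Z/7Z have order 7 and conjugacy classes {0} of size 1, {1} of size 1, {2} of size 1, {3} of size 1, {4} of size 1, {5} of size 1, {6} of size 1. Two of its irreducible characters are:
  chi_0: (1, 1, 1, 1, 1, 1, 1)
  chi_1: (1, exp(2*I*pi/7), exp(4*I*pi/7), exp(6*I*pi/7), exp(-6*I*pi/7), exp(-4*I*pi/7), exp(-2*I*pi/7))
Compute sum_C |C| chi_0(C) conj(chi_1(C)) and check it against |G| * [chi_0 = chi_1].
Sum = 0; so <chi_0, chi_1> = 0 (distinct irreducibles are orthogonal).

Details: Compute term by term over conjugacy classes (|C| * chi_0(C) * conj(chi_1(C))):
  1*(1)*conj(1) + 1*(1)*conj(exp(2*I*pi/7)) + 1*(1)*conj(exp(4*I*pi/7)) + 1*(1)*conj(exp(6*I*pi/7)) + 1*(1)*conj(exp(-6*I*pi/7)) + 1*(1)*conj(exp(-4*I*pi/7)) + 1*(1)*conj(exp(-2*I*pi/7))
  = (1) + (exp(-2*I*pi/7)) + (exp(-4*I*pi/7)) + (exp(-6*I*pi/7)) + (exp(6*I*pi/7)) + (exp(4*I*pi/7)) + (exp(2*I*pi/7))
  = 0.
(Exp terms are combined using exp(i*s)*conj(exp(i*t)) = exp(i*(s-t)), and sums of them are collapsed using the identity that for every m > 1 the m distinct m-th roots of unity sum to 0, e.g. 1 + exp(2*I*pi/3) + exp(-2*I*pi/3) = 0.)
Dividing by |G| = 7 gives 0/7 = 0, matching the row-orthogonality relation <chi_0, chi_1> = [chi_0 = chi_1].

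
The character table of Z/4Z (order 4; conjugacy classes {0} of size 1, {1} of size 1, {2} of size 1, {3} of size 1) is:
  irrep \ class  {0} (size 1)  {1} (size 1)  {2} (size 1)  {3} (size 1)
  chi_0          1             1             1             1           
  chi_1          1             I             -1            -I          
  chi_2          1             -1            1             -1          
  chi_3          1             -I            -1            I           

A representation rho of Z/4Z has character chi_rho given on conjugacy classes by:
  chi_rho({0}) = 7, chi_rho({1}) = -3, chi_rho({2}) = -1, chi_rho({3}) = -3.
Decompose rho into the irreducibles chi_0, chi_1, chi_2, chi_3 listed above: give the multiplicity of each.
Multiplicities: chi_0: 0, chi_1: 2, chi_2: 3, chi_3: 2.

Justification: Use <chi_rho, chi> = (1/|G|) sum_C |C| * chi_rho(C) * conj(chi(C)) with |G| = 4 for each irreducible chi in the table:
  <chi_rho, chi_0> = (1/4)[1*(7)*conj(1) + 1*(-3)*conj(1) + 1*(-1)*conj(1) + 1*(-3)*conj(1)]
      = (1/4)[(7) + (-3) + (-1) + (-3)] = 0/4 = 0
  <chi_rho, chi_1> = (1/4)[1*(7)*conj(1) + 1*(-3)*conj(I) + 1*(-1)*conj(-1) + 1*(-3)*conj(-I)]
      = (1/4)[(7) + (3*I) + (1) + (-3*I)] = 8/4 = 2
  <chi_rho, chi_2> = (1/4)[1*(7)*conj(1) + 1*(-3)*conj(-1) + 1*(-1)*conj(1) + 1*(-3)*conj(-1)]
      = (1/4)[(7) + (3) + (-1) + (3)] = 12/4 = 3
  <chi_rho, chi_3> = (1/4)[1*(7)*conj(1) + 1*(-3)*conj(-I) + 1*(-1)*conj(-1) + 1*(-3)*conj(I)]
      = (1/4)[(7) + (-3*I) + (1) + (3*I)] = 8/4 = 2
(Exp terms are combined using exp(i*s)*conj(exp(i*t)) = exp(i*(s-t)), and sums of them are collapsed using the identity that for every m > 1 the m distinct m-th roots of unity sum to 0, e.g. 1 + exp(2*I*pi/3) + exp(-2*I*pi/3) = 0.)
Dimension check: dim(rho) = sum (mult * dim) = 0*1 + 2*1 + 3*1 + 2*1 = 7 = chi_rho(e) = 7.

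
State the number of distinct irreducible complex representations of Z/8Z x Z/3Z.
24

Why: The number of irreducible complex representations of a finite group equals its number of conjugacy classes. Z/8Z x Z/3Z is abelian of order 24, so every element is its own conjugacy class: 24 classes, so Z/8Z x Z/3Z (order 24) has exactly 24 irreducible complex representations.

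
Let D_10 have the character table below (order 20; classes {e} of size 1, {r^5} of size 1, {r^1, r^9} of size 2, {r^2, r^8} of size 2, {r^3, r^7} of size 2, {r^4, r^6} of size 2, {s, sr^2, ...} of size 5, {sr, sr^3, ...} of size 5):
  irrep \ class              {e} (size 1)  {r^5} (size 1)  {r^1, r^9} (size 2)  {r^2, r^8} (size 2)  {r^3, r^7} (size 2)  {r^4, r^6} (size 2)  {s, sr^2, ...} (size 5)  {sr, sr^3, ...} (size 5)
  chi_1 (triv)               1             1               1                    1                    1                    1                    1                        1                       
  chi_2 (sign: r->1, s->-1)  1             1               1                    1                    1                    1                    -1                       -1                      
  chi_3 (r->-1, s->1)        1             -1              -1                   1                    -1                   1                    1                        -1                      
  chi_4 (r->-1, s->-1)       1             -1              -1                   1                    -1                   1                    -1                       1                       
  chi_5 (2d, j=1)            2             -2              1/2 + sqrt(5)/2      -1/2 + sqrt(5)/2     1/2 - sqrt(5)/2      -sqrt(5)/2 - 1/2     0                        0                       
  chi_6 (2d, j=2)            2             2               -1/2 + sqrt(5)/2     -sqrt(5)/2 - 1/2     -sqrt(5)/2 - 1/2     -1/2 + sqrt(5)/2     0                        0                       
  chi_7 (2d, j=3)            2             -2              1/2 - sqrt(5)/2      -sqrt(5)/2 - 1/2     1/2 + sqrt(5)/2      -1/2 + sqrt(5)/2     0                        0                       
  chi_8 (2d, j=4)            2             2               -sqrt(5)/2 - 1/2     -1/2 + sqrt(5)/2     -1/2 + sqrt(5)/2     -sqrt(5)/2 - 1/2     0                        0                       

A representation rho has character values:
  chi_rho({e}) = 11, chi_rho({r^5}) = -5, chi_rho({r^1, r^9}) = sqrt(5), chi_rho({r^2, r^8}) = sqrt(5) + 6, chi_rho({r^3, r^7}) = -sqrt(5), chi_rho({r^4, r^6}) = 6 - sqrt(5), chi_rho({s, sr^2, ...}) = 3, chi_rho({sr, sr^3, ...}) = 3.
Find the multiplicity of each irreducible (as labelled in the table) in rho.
Multiplicities: chi_1: 3, chi_2: 0, chi_3: 2, chi_4: 2, chi_5: 2, chi_6: 0, chi_7: 0, chi_8: 0.

Explanation: Use <chi_rho, chi> = (1/|G|) sum_C |C| * chi_rho(C) * conj(chi(C)) with |G| = 20 for each irreducible chi in the table:
  <chi_rho, chi_1> = (1/20)[1*(11)*conj(1) + 1*(-5)*conj(1) + 2*(sqrt(5))*conj(1) + 2*(sqrt(5) + 6)*conj(1) + 2*(-sqrt(5))*conj(1) + 2*(6 - sqrt(5))*conj(1) + 5*(3)*conj(1) + 5*(3)*conj(1)]
      = (1/20)[(11) + (-5) + (2*sqrt(5)) + (2*sqrt(5) + 12) + (-2*sqrt(5)) + (12 - 2*sqrt(5)) + (15) + (15)] = 60/20 = 3
  <chi_rho, chi_2> = (1/20)[1*(11)*conj(1) + 1*(-5)*conj(1) + 2*(sqrt(5))*conj(1) + 2*(sqrt(5) + 6)*conj(1) + 2*(-sqrt(5))*conj(1) + 2*(6 - sqrt(5))*conj(1) + 5*(3)*conj(-1) + 5*(3)*conj(-1)]
      = (1/20)[(11) + (-5) + (2*sqrt(5)) + (2*sqrt(5) + 12) + (-2*sqrt(5)) + (12 - 2*sqrt(5)) + (-15) + (-15)] = 0/20 = 0
  <chi_rho, chi_3> = (1/20)[1*(11)*conj(1) + 1*(-5)*conj(-1) + 2*(sqrt(5))*conj(-1) + 2*(sqrt(5) + 6)*conj(1) + 2*(-sqrt(5))*conj(-1) + 2*(6 - sqrt(5))*conj(1) + 5*(3)*conj(1) + 5*(3)*conj(-1)]
      = (1/20)[(11) + (5) + (-2*sqrt(5)) + (2*sqrt(5) + 12) + (2*sqrt(5)) + (12 - 2*sqrt(5)) + (15) + (-15)] = 40/20 = 2
  <chi_rho, chi_4> = (1/20)[1*(11)*conj(1) + 1*(-5)*conj(-1) + 2*(sqrt(5))*conj(-1) + 2*(sqrt(5) + 6)*conj(1) + 2*(-sqrt(5))*conj(-1) + 2*(6 - sqrt(5))*conj(1) + 5*(3)*conj(-1) + 5*(3)*conj(1)]
      = (1/20)[(11) + (5) + (-2*sqrt(5)) + (2*sqrt(5) + 12) + (2*sqrt(5)) + (12 - 2*sqrt(5)) + (-15) + (15)] = 40/20 = 2
  <chi_rho, chi_5> = (1/20)[1*(11)*conj(2) + 1*(-5)*conj(-2) + 2*(sqrt(5))*conj(1/2 + sqrt(5)/2) + 2*(sqrt(5) + 6)*conj(-1/2 + sqrt(5)/2) + 2*(-sqrt(5))*conj(1/2 - sqrt(5)/2) + 2*(6 - sqrt(5))*conj(-sqrt(5)/2 - 1/2) + 5*(3)*conj(0) + 5*(3)*conj(0)]
      = (1/20)[(22) + (10) + (sqrt(5) + 5) + (-1 + 5*sqrt(5)) + (5 - sqrt(5)) + (-5*sqrt(5) - 1) + (0) + (0)] = 40/20 = 2
  <chi_rho, chi_6> = (1/20)[1*(11)*conj(2) + 1*(-5)*conj(2) + 2*(sqrt(5))*conj(-1/2 + sqrt(5)/2) + 2*(sqrt(5) + 6)*conj(-sqrt(5)/2 - 1/2) + 2*(-sqrt(5))*conj(-sqrt(5)/2 - 1/2) + 2*(6 - sqrt(5))*conj(-1/2 + sqrt(5)/2) + 5*(3)*conj(0) + 5*(3)*conj(0)]
      = (1/20)[(22) + (-10) + (5 - sqrt(5)) + (-7*sqrt(5) - 11) + (sqrt(5) + 5) + (-11 + 7*sqrt(5)) + (0) + (0)] = 0/20 = 0
  <chi_rho, chi_7> = (1/20)[1*(11)*conj(2) + 1*(-5)*conj(-2) + 2*(sqrt(5))*conj(1/2 - sqrt(5)/2) + 2*(sqrt(5) + 6)*conj(-sqrt(5)/2 - 1/2) + 2*(-sqrt(5))*conj(1/2 + sqrt(5)/2) + 2*(6 - sqrt(5))*conj(-1/2 + sqrt(5)/2) + 5*(3)*conj(0) + 5*(3)*conj(0)]
      = (1/20)[(22) + (10) + (-5 + sqrt(5)) + (-7*sqrt(5) - 11) + (-5 - sqrt(5)) + (-11 + 7*sqrt(5)) + (0) + (0)] = 0/20 = 0
  <chi_rho, chi_8> = (1/20)[1*(11)*conj(2) + 1*(-5)*conj(2) + 2*(sqrt(5))*conj(-sqrt(5)/2 - 1/2) + 2*(sqrt(5) + 6)*conj(-1/2 + sqrt(5)/2) + 2*(-sqrt(5))*conj(-1/2 + sqrt(5)/2) + 2*(6 - sqrt(5))*conj(-sqrt(5)/2 - 1/2) + 5*(3)*conj(0) + 5*(3)*conj(0)]
      = (1/20)[(22) + (-10) + (-5 - sqrt(5)) + (-1 + 5*sqrt(5)) + (-5 + sqrt(5)) + (-5*sqrt(5) - 1) + (0) + (0)] = 0/20 = 0
Dimension check: dim(rho) = sum (mult * dim) = 3*1 + 0*1 + 2*1 + 2*1 + 2*2 + 0*2 + 0*2 + 0*2 = 11 = chi_rho(e) = 11.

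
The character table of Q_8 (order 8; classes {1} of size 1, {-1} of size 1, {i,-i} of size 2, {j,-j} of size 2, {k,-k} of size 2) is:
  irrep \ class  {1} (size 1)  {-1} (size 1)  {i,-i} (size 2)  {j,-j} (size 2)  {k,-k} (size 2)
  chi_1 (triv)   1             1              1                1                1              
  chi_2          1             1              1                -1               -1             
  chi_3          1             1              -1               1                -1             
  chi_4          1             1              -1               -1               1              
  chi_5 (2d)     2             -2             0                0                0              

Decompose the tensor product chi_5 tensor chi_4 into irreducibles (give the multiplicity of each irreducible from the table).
chi_5 tensor chi_4 = chi_5 (all other irreducibles have multiplicity 0).

Derivation: The character of a tensor product is the pointwise product (chi_5 * chi_4)(C) = chi_5(C) * chi_4(C):
  {1}: (2)*(1), {-1}: (-2)*(1), {i,-i}: (0)*(-1), {j,-j}: (0)*(-1), {k,-k}: (0)*(1)
so (chi_5 * chi_4) takes values
  {1} -> 2, {-1} -> -2, {i,-i} -> 0, {j,-j} -> 0, {k,-k} -> 0.
Now take the inner product of this character with each irreducible chi from the table, <chi_5*chi_4, chi> = (1/8) sum_C |C| (chi_5*chi_4)(C) conj(chi(C)):
  <chi_5*chi_4, chi_1> = (1/8)[1*(2)*conj(1) + 1*(-2)*conj(1) + 2*(0)*conj(1) + 2*(0)*conj(1) + 2*(0)*conj(1)]
      = (1/8)[(2) + (-2) + (0) + (0) + (0)] = 0/8 = 0
  <chi_5*chi_4, chi_2> = (1/8)[1*(2)*conj(1) + 1*(-2)*conj(1) + 2*(0)*conj(1) + 2*(0)*conj(-1) + 2*(0)*conj(-1)]
      = (1/8)[(2) + (-2) + (0) + (0) + (0)] = 0/8 = 0
  <chi_5*chi_4, chi_3> = (1/8)[1*(2)*conj(1) + 1*(-2)*conj(1) + 2*(0)*conj(-1) + 2*(0)*conj(1) + 2*(0)*conj(-1)]
      = (1/8)[(2) + (-2) + (0) + (0) + (0)] = 0/8 = 0
  <chi_5*chi_4, chi_4> = (1/8)[1*(2)*conj(1) + 1*(-2)*conj(1) + 2*(0)*conj(-1) + 2*(0)*conj(-1) + 2*(0)*conj(1)]
      = (1/8)[(2) + (-2) + (0) + (0) + (0)] = 0/8 = 0
  <chi_5*chi_4, chi_5> = (1/8)[1*(2)*conj(2) + 1*(-2)*conj(-2) + 2*(0)*conj(0) + 2*(0)*conj(0) + 2*(0)*conj(0)]
      = (1/8)[(4) + (4) + (0) + (0) + (0)] = 8/8 = 1
Hence the multiplicities are chi_5: 1. Dimension check: dim(chi_5)*dim(chi_4) = 2*1 = 2 and sum (mult * dim) = 1*2 = 2.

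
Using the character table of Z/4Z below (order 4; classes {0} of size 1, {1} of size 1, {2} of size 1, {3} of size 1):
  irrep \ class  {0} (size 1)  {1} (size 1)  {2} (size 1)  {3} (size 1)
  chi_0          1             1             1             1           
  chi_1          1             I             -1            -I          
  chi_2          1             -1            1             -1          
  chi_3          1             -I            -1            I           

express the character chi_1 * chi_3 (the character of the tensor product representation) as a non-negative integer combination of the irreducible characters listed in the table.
chi_1 tensor chi_3 = chi_0 (all other irreducibles have multiplicity 0).

Reasoning: The character of a tensor product is the pointwise product (chi_1 * chi_3)(C) = chi_1(C) * chi_3(C):
  {0}: (1)*(1), {1}: (I)*(-I), {2}: (-1)*(-1), {3}: (-I)*(I)
so (chi_1 * chi_3) takes values
  {0} -> 1, {1} -> 1, {2} -> 1, {3} -> 1.
Now take the inner product of this character with each irreducible chi from the table, <chi_1*chi_3, chi> = (1/4) sum_C |C| (chi_1*chi_3)(C) conj(chi(C)):
  <chi_1*chi_3, chi_0> = (1/4)[1*(1)*conj(1) + 1*(1)*conj(1) + 1*(1)*conj(1) + 1*(1)*conj(1)]
      = (1/4)[(1) + (1) + (1) + (1)] = 4/4 = 1
  <chi_1*chi_3, chi_1> = (1/4)[1*(1)*conj(1) + 1*(1)*conj(I) + 1*(1)*conj(-1) + 1*(1)*conj(-I)]
      = (1/4)[(1) + (-I) + (-1) + (I)] = 0/4 = 0
  <chi_1*chi_3, chi_2> = (1/4)[1*(1)*conj(1) + 1*(1)*conj(-1) + 1*(1)*conj(1) + 1*(1)*conj(-1)]
      = (1/4)[(1) + (-1) + (1) + (-1)] = 0/4 = 0
  <chi_1*chi_3, chi_3> = (1/4)[1*(1)*conj(1) + 1*(1)*conj(-I) + 1*(1)*conj(-1) + 1*(1)*conj(I)]
      = (1/4)[(1) + (I) + (-1) + (-I)] = 0/4 = 0
(Exp terms are combined using exp(i*s)*conj(exp(i*t)) = exp(i*(s-t)), and sums of them are collapsed using the identity that for every m > 1 the m distinct m-th roots of unity sum to 0, e.g. 1 + exp(2*I*pi/3) + exp(-2*I*pi/3) = 0.)
Hence the multiplicities are chi_0: 1. Dimension check: dim(chi_1)*dim(chi_3) = 1*1 = 1 and sum (mult * dim) = 1*1 = 1.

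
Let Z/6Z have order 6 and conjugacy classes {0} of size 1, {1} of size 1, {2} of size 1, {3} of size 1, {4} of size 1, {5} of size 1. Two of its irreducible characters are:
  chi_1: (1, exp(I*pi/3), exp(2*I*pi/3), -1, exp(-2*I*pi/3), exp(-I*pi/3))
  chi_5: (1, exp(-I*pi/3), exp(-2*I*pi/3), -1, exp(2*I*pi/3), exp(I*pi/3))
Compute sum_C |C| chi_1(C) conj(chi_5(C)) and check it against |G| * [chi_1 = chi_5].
Sum = 0; so <chi_1, chi_5> = 0 (distinct irreducibles are orthogonal).

Justification: Compute term by term over conjugacy classes (|C| * chi_1(C) * conj(chi_5(C))):
  1*(1)*conj(1) + 1*(exp(I*pi/3))*conj(exp(-I*pi/3)) + 1*(exp(2*I*pi/3))*conj(exp(-2*I*pi/3)) + 1*(-1)*conj(-1) + 1*(exp(-2*I*pi/3))*conj(exp(2*I*pi/3)) + 1*(exp(-I*pi/3))*conj(exp(I*pi/3))
  = (1) + (exp(2*I*pi/3)) + (exp(-2*I*pi/3)) + (1) + (exp(2*I*pi/3)) + (exp(-2*I*pi/3))
  = 0.
(Exp terms are combined using exp(i*s)*conj(exp(i*t)) = exp(i*(s-t)), and sums of them are collapsed using the identity that for every m > 1 the m distinct m-th roots of unity sum to 0, e.g. 1 + exp(2*I*pi/3) + exp(-2*I*pi/3) = 0.)
Dividing by |G| = 6 gives 0/6 = 0, matching the row-orthogonality relation <chi_1, chi_5> = [chi_1 = chi_5].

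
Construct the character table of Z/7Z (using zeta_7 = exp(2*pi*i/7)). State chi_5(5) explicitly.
Character table of Z/7Z (irreps indexed chi_0,...,chi_6 with chi_k(m) = zeta_7^(k*m), zeta_7 = exp(2*pi*i/7)):
  irrep \ class  {0} (size 1)  {1} (size 1)    {2} (size 1)    {3} (size 1)    {4} (size 1)    {5} (size 1)    {6} (size 1)  
  chi_0          1             1               1               1               1               1               1             
  chi_1          1             exp(2*I*pi/7)   exp(4*I*pi/7)   exp(6*I*pi/7)   exp(-6*I*pi/7)  exp(-4*I*pi/7)  exp(-2*I*pi/7)
  chi_2          1             exp(4*I*pi/7)   exp(-6*I*pi/7)  exp(-2*I*pi/7)  exp(2*I*pi/7)   exp(6*I*pi/7)   exp(-4*I*pi/7)
  chi_3          1             exp(6*I*pi/7)   exp(-2*I*pi/7)  exp(4*I*pi/7)   exp(-4*I*pi/7)  exp(2*I*pi/7)   exp(-6*I*pi/7)
  chi_4          1             exp(-6*I*pi/7)  exp(2*I*pi/7)   exp(-4*I*pi/7)  exp(4*I*pi/7)   exp(-2*I*pi/7)  exp(6*I*pi/7) 
  chi_5          1             exp(-4*I*pi/7)  exp(6*I*pi/7)   exp(2*I*pi/7)   exp(-2*I*pi/7)  exp(-6*I*pi/7)  exp(4*I*pi/7) 
  chi_6          1             exp(-2*I*pi/7)  exp(-4*I*pi/7)  exp(-6*I*pi/7)  exp(6*I*pi/7)   exp(4*I*pi/7)   exp(2*I*pi/7) 

Spot check: chi_5(5) = zeta_7^(5*5) = zeta_7^25 = exp(-6*I*pi/7).

Z/7Z is abelian, so all 7 irreducible complex representations are 1-dimensional. They are given by chi_k(m) = zeta_7^(k*m) for k = 0,...,6. Row orthogonality: sum_m chi_k(m) conj(chi_l(m)) = 7 * [k = l].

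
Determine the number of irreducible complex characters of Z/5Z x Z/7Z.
35

Why: The number of irreducible complex representations of a finite group equals its number of conjugacy classes. Z/5Z x Z/7Z is abelian of order 35, so every element is its own conjugacy class: 35 classes, so Z/5Z x Z/7Z (order 35) has exactly 35 irreducible complex representations.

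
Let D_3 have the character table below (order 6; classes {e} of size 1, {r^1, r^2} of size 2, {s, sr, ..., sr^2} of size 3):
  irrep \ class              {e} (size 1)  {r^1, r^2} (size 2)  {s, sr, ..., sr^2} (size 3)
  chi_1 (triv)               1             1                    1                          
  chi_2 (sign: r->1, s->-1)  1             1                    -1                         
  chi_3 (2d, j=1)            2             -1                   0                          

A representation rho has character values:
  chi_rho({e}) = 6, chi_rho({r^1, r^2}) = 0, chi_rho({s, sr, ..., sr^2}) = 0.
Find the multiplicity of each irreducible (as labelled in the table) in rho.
Multiplicities: chi_1: 1, chi_2: 1, chi_3: 2.

Details: Use <chi_rho, chi> = (1/|G|) sum_C |C| * chi_rho(C) * conj(chi(C)) with |G| = 6 for each irreducible chi in the table:
  <chi_rho, chi_1> = (1/6)[1*(6)*conj(1) + 2*(0)*conj(1) + 3*(0)*conj(1)]
      = (1/6)[(6) + (0) + (0)] = 6/6 = 1
  <chi_rho, chi_2> = (1/6)[1*(6)*conj(1) + 2*(0)*conj(1) + 3*(0)*conj(-1)]
      = (1/6)[(6) + (0) + (0)] = 6/6 = 1
  <chi_rho, chi_3> = (1/6)[1*(6)*conj(2) + 2*(0)*conj(-1) + 3*(0)*conj(0)]
      = (1/6)[(12) + (0) + (0)] = 12/6 = 2
Dimension check: dim(rho) = sum (mult * dim) = 1*1 + 1*1 + 2*2 = 6 = chi_rho(e) = 6.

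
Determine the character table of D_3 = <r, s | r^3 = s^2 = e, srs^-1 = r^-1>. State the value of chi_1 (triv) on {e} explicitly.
Conjugacy classes: {e} of size 1, {r^1, r^2} of size 2, {s, sr, ..., sr^2} of size 3.
Character table:
  irrep \ class              {e} (size 1)  {r^1, r^2} (size 2)  {s, sr, ..., sr^2} (size 3)
  chi_1 (triv)               1             1                    1                          
  chi_2 (sign: r->1, s->-1)  1             1                    -1                         
  chi_3 (2d, j=1)            2             -1                   0                          

Spot check: chi_1 (triv) on {e} = 1.

Argument: D_3 has order 2*3 = 6 with 3 conjugacy classes, hence 3 irreducibles. Sum of squared dims 1 + 1 + 4 = 6 = |G|. Linear characters come from the abelianisation; the 2-dimensional irreps have character r^k -> 2*cos(2*pi*j*k/3), reflections -> 0.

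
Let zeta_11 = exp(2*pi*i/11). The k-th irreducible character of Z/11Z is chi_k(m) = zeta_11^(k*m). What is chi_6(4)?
chi_6(4) = zeta_11^24 = exp(4*I*pi/11)

Proof sketch: chi_6(4) = zeta_11^(6*4) = zeta_11^24. Since zeta_11^11 = 1, this equals zeta_11^2 = exp(2*pi*i*2/11) = exp(4*I*pi/11).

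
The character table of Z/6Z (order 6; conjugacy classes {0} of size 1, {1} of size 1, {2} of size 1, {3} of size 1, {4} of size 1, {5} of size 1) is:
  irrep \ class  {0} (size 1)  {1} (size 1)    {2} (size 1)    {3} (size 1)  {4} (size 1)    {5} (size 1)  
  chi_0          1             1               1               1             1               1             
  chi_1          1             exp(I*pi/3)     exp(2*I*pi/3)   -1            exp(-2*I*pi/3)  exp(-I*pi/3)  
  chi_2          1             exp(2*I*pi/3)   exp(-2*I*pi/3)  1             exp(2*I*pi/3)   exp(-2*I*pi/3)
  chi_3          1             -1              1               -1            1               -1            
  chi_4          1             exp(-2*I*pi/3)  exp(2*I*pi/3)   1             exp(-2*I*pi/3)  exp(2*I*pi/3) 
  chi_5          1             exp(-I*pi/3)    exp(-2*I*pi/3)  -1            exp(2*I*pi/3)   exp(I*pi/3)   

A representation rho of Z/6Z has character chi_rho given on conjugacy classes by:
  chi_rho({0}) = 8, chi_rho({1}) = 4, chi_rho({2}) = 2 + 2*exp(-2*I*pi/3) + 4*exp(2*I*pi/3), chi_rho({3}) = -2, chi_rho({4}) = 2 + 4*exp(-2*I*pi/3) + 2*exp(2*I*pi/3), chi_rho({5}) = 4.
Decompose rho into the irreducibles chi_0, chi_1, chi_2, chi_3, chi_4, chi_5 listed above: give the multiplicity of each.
Multiplicities: chi_0: 2, chi_1: 3, chi_2: 0, chi_3: 0, chi_4: 1, chi_5: 2.

Justification: Use <chi_rho, chi> = (1/|G|) sum_C |C| * chi_rho(C) * conj(chi(C)) with |G| = 6 for each irreducible chi in the table:
  <chi_rho, chi_0> = (1/6)[1*(8)*conj(1) + 1*(4)*conj(1) + 1*(2 + 2*exp(-2*I*pi/3) + 4*exp(2*I*pi/3))*conj(1) + 1*(-2)*conj(1) + 1*(2 + 4*exp(-2*I*pi/3) + 2*exp(2*I*pi/3))*conj(1) + 1*(4)*conj(1)]
      = (1/6)[(8) + (4) + (2 + 2*exp(-2*I*pi/3) + 4*exp(2*I*pi/3)) + (-2) + (2 + 4*exp(-2*I*pi/3) + 2*exp(2*I*pi/3)) + (4)] = 12/6 = 2
  <chi_rho, chi_1> = (1/6)[1*(8)*conj(1) + 1*(4)*conj(exp(I*pi/3)) + 1*(2 + 2*exp(-2*I*pi/3) + 4*exp(2*I*pi/3))*conj(exp(2*I*pi/3)) + 1*(-2)*conj(-1) + 1*(2 + 4*exp(-2*I*pi/3) + 2*exp(2*I*pi/3))*conj(exp(-2*I*pi/3)) + 1*(4)*conj(exp(-I*pi/3))]
      = (1/6)[(8) + (2 + 2*exp(-2*I*pi/3) + 2*exp(-I*pi/3)) + (2) + (2) + (2) + (2 + 2*exp(2*I*pi/3) + 2*exp(I*pi/3))] = 18/6 = 3
  <chi_rho, chi_2> = (1/6)[1*(8)*conj(1) + 1*(4)*conj(exp(2*I*pi/3)) + 1*(2 + 2*exp(-2*I*pi/3) + 4*exp(2*I*pi/3))*conj(exp(-2*I*pi/3)) + 1*(-2)*conj(1) + 1*(2 + 4*exp(-2*I*pi/3) + 2*exp(2*I*pi/3))*conj(exp(2*I*pi/3)) + 1*(4)*conj(exp(-2*I*pi/3))]
      = (1/6)[(8) + (-2 + 3*exp(-I*pi/3) + 2*exp(-2*I*pi/3) + exp(2*I*pi/3)) + (2 + 4*exp(-2*I*pi/3) + 2*exp(2*I*pi/3)) + (-2) + (2 + 2*exp(-2*I*pi/3) + 4*exp(2*I*pi/3)) + (-2 + exp(-2*I*pi/3) + 2*exp(2*I*pi/3) + 3*exp(I*pi/3))] = 0/6 = 0
  <chi_rho, chi_3> = (1/6)[1*(8)*conj(1) + 1*(4)*conj(-1) + 1*(2 + 2*exp(-2*I*pi/3) + 4*exp(2*I*pi/3))*conj(1) + 1*(-2)*conj(-1) + 1*(2 + 4*exp(-2*I*pi/3) + 2*exp(2*I*pi/3))*conj(1) + 1*(4)*conj(-1)]
      = (1/6)[(8) + (-4) + (2 + 2*exp(-2*I*pi/3) + 4*exp(2*I*pi/3)) + (2) + (2 + 4*exp(-2*I*pi/3) + 2*exp(2*I*pi/3)) + (-4)] = 0/6 = 0
  <chi_rho, chi_4> = (1/6)[1*(8)*conj(1) + 1*(4)*conj(exp(-2*I*pi/3)) + 1*(2 + 2*exp(-2*I*pi/3) + 4*exp(2*I*pi/3))*conj(exp(2*I*pi/3)) + 1*(-2)*conj(1) + 1*(2 + 4*exp(-2*I*pi/3) + 2*exp(2*I*pi/3))*conj(exp(-2*I*pi/3)) + 1*(4)*conj(exp(2*I*pi/3))]
      = (1/6)[(8) + (-2 + 2*exp(2*I*pi/3) + 2*exp(I*pi/3)) + (2) + (-2) + (2) + (-2 + 2*exp(-2*I*pi/3) + 2*exp(-I*pi/3))] = 6/6 = 1
  <chi_rho, chi_5> = (1/6)[1*(8)*conj(1) + 1*(4)*conj(exp(-I*pi/3)) + 1*(2 + 2*exp(-2*I*pi/3) + 4*exp(2*I*pi/3))*conj(exp(-2*I*pi/3)) + 1*(-2)*conj(-1) + 1*(2 + 4*exp(-2*I*pi/3) + 2*exp(2*I*pi/3))*conj(exp(2*I*pi/3)) + 1*(4)*conj(exp(I*pi/3))]
      = (1/6)[(8) + (2 + exp(-I*pi/3) + 2*exp(I*pi/3) + 3*exp(2*I*pi/3)) + (2 + 4*exp(-2*I*pi/3) + 2*exp(2*I*pi/3)) + (2) + (2 + 2*exp(-2*I*pi/3) + 4*exp(2*I*pi/3)) + (2 + 3*exp(-2*I*pi/3) + 2*exp(-I*pi/3) + exp(I*pi/3))] = 12/6 = 2
(Exp terms are combined using exp(i*s)*conj(exp(i*t)) = exp(i*(s-t)), and sums of them are collapsed using the identity that for every m > 1 the m distinct m-th roots of unity sum to 0, e.g. 1 + exp(2*I*pi/3) + exp(-2*I*pi/3) = 0.)
Dimension check: dim(rho) = sum (mult * dim) = 2*1 + 3*1 + 0*1 + 0*1 + 1*1 + 2*1 = 8 = chi_rho(e) = 8.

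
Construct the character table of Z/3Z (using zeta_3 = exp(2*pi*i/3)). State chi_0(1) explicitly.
Character table of Z/3Z (irreps indexed chi_0,...,chi_2 with chi_k(m) = zeta_3^(k*m), zeta_3 = exp(2*pi*i/3)):
  irrep \ class  {0} (size 1)  {1} (size 1)    {2} (size 1)  
  chi_0          1             1               1             
  chi_1          1             exp(2*I*pi/3)   exp(-2*I*pi/3)
  chi_2          1             exp(-2*I*pi/3)  exp(2*I*pi/3) 

Spot check: chi_0(1) = zeta_3^(0*1) = zeta_3^0 = 1.

Reasoning: Z/3Z is abelian, so all 3 irreducible complex representations are 1-dimensional. They are given by chi_k(m) = zeta_3^(k*m) for k = 0,...,2. Row orthogonality: sum_m chi_k(m) conj(chi_l(m)) = 3 * [k = l].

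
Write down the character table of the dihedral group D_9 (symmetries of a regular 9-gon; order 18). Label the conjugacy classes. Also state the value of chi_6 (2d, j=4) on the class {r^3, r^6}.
Conjugacy classes: {e} of size 1, {r^1, r^8} of size 2, {r^2, r^7} of size 2, {r^3, r^6} of size 2, {r^4, r^5} of size 2, {s, sr, ..., sr^8} of size 9.
Character table:
  irrep \ class              {e} (size 1)  {r^1, r^8} (size 2)  {r^2, r^7} (size 2)  {r^3, r^6} (size 2)  {r^4, r^5} (size 2)  {s, sr, ..., sr^8} (size 9)
  chi_1 (triv)               1             1                    1                    1                    1                    1                          
  chi_2 (sign: r->1, s->-1)  1             1                    1                    1                    1                    -1                         
  chi_3 (2d, j=1)            2             2*cos(2*pi/9)        2*cos(4*pi/9)        -1                   -2*cos(pi/9)         0                          
  chi_4 (2d, j=2)            2             2*cos(4*pi/9)        -2*cos(pi/9)         -1                   2*cos(2*pi/9)        0                          
  chi_5 (2d, j=3)            2             -1                   -1                   2                    -1                   0                          
  chi_6 (2d, j=4)            2             -2*cos(pi/9)         2*cos(2*pi/9)        -1                   2*cos(4*pi/9)        0                          

Spot check: chi_6 (2d, j=4) on {r^3, r^6} = -1.

Argument: D_9 has order 2*9 = 18 with 6 conjugacy classes, hence 6 irreducibles. Sum of squared dims 1 + 1 + 4 + 4 + 4 + 4 = 18 = |G|. Linear characters come from the abelianisation; the 2-dimensional irreps have character r^k -> 2*cos(2*pi*j*k/9), reflections -> 0.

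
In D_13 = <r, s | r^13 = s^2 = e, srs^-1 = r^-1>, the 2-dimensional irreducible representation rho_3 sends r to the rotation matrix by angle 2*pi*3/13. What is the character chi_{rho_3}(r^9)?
chi_{rho_3}(r^9) = 2*cos(2*pi*3*9/13) = 2*cos(54*pi/13)

Reasoning: rho_3(r^9) is rotation by angle 2*pi*3*9/13, whose trace is 2*cos(2*pi*3*9/13) = 2*cos(54*pi/13).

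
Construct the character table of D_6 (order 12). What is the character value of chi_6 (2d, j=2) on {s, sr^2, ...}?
Conjugacy classes: {e} of size 1, {r^3} of size 1, {r^1, r^5} of size 2, {r^2, r^4} of size 2, {s, sr^2, ...} of size 3, {sr, sr^3, ...} of size 3.
Character table:
  irrep \ class              {e} (size 1)  {r^3} (size 1)  {r^1, r^5} (size 2)  {r^2, r^4} (size 2)  {s, sr^2, ...} (size 3)  {sr, sr^3, ...} (size 3)
  chi_1 (triv)               1             1               1                    1                    1                        1                       
  chi_2 (sign: r->1, s->-1)  1             1               1                    1                    -1                       -1                      
  chi_3 (r->-1, s->1)        1             -1              -1                   1                    1                        -1                      
  chi_4 (r->-1, s->-1)       1             -1              -1                   1                    -1                       1                       
  chi_5 (2d, j=1)            2             -2              1                    -1                   0                        0                       
  chi_6 (2d, j=2)            2             2               -1                   -1                   0                        0                       

Spot check: chi_6 (2d, j=2) on {s, sr^2, ...} = 0.

Why: D_6 has order 2*6 = 12 with 6 conjugacy classes, hence 6 irreducibles. Sum of squared dims 1 + 1 + 1 + 1 + 4 + 4 = 12 = |G|. Linear characters come from the abelianisation; the 2-dimensional irreps have character r^k -> 2*cos(2*pi*j*k/6), reflections -> 0.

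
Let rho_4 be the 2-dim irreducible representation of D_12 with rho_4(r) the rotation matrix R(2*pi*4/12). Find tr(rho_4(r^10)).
chi_{rho_4}(r^10) = 2*cos(2*pi*4*10/12) = -1

Solution. rho_4(r^10) is rotation by angle 2*pi*4*10/12, whose trace is 2*cos(2*pi*4*10/12) = -1.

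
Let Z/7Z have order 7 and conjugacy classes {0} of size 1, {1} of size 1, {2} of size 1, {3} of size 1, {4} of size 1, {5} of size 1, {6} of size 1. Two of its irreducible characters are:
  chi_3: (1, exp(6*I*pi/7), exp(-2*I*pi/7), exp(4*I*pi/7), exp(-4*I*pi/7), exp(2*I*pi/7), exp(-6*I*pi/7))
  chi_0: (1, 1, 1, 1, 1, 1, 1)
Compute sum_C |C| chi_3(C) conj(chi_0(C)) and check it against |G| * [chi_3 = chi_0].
Sum = 0; so <chi_3, chi_0> = 0 (distinct irreducibles are orthogonal).

Details: Compute term by term over conjugacy classes (|C| * chi_3(C) * conj(chi_0(C))):
  1*(1)*conj(1) + 1*(exp(6*I*pi/7))*conj(1) + 1*(exp(-2*I*pi/7))*conj(1) + 1*(exp(4*I*pi/7))*conj(1) + 1*(exp(-4*I*pi/7))*conj(1) + 1*(exp(2*I*pi/7))*conj(1) + 1*(exp(-6*I*pi/7))*conj(1)
  = (1) + (exp(6*I*pi/7)) + (exp(-2*I*pi/7)) + (exp(4*I*pi/7)) + (exp(-4*I*pi/7)) + (exp(2*I*pi/7)) + (exp(-6*I*pi/7))
  = 0.
(Exp terms are combined using exp(i*s)*conj(exp(i*t)) = exp(i*(s-t)), and sums of them are collapsed using the identity that for every m > 1 the m distinct m-th roots of unity sum to 0, e.g. 1 + exp(2*I*pi/3) + exp(-2*I*pi/3) = 0.)
Dividing by |G| = 7 gives 0/7 = 0, matching the row-orthogonality relation <chi_3, chi_0> = [chi_3 = chi_0].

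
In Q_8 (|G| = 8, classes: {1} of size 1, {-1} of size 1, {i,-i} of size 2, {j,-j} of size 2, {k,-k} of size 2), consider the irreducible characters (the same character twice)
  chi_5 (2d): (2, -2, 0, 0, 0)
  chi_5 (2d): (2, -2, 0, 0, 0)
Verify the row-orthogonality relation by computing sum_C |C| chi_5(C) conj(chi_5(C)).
Sum = 8 = |G| = 8; so <chi_5, chi_5> = 1 (norm-1 confirms irreducibility).

Argument: Compute term by term over conjugacy classes (|C| * chi_5(C) * conj(chi_5(C))):
  1*(2)*conj(2) + 1*(-2)*conj(-2) + 2*(0)*conj(0) + 2*(0)*conj(0) + 2*(0)*conj(0)
  = (4) + (4) + (0) + (0) + (0)
  = 8.
Dividing by |G| = 8 gives 8/8 = 1, matching the row-orthogonality relation <chi_5, chi_5> = [chi_5 = chi_5].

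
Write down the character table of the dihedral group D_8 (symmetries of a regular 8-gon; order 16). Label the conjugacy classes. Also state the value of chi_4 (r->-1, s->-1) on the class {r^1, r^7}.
Conjugacy classes: {e} of size 1, {r^4} of size 1, {r^1, r^7} of size 2, {r^2, r^6} of size 2, {r^3, r^5} of size 2, {s, sr^2, ...} of size 4, {sr, sr^3, ...} of size 4.
Character table:
  irrep \ class              {e} (size 1)  {r^4} (size 1)  {r^1, r^7} (size 2)  {r^2, r^6} (size 2)  {r^3, r^5} (size 2)  {s, sr^2, ...} (size 4)  {sr, sr^3, ...} (size 4)
  chi_1 (triv)               1             1               1                    1                    1                    1                        1                       
  chi_2 (sign: r->1, s->-1)  1             1               1                    1                    1                    -1                       -1                      
  chi_3 (r->-1, s->1)        1             1               -1                   1                    -1                   1                        -1                      
  chi_4 (r->-1, s->-1)       1             1               -1                   1                    -1                   -1                       1                       
  chi_5 (2d, j=1)            2             -2              sqrt(2)              0                    -sqrt(2)             0                        0                       
  chi_6 (2d, j=2)            2             2               0                    -2                   0                    0                        0                       
  chi_7 (2d, j=3)            2             -2              -sqrt(2)             0                    sqrt(2)              0                        0                       

Spot check: chi_4 (r->-1, s->-1) on {r^1, r^7} = -1.

Justification: D_8 has order 2*8 = 16 with 7 conjugacy classes, hence 7 irreducibles. Sum of squared dims 1 + 1 + 1 + 1 + 4 + 4 + 4 = 16 = |G|. Linear characters come from the abelianisation; the 2-dimensional irreps have character r^k -> 2*cos(2*pi*j*k/8), reflections -> 0.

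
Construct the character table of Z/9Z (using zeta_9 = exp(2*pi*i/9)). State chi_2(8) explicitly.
Character table of Z/9Z (irreps indexed chi_0,...,chi_8 with chi_k(m) = zeta_9^(k*m), zeta_9 = exp(2*pi*i/9)):
  irrep \ class  {0} (size 1)  {1} (size 1)    {2} (size 1)    {3} (size 1)    {4} (size 1)    {5} (size 1)    {6} (size 1)    {7} (size 1)    {8} (size 1)  
  chi_0          1             1               1               1               1               1               1               1               1             
  chi_1          1             exp(2*I*pi/9)   exp(4*I*pi/9)   exp(2*I*pi/3)   exp(8*I*pi/9)   exp(-8*I*pi/9)  exp(-2*I*pi/3)  exp(-4*I*pi/9)  exp(-2*I*pi/9)
  chi_2          1             exp(4*I*pi/9)   exp(8*I*pi/9)   exp(-2*I*pi/3)  exp(-2*I*pi/9)  exp(2*I*pi/9)   exp(2*I*pi/3)   exp(-8*I*pi/9)  exp(-4*I*pi/9)
  chi_3          1             exp(2*I*pi/3)   exp(-2*I*pi/3)  1               exp(2*I*pi/3)   exp(-2*I*pi/3)  1               exp(2*I*pi/3)   exp(-2*I*pi/3)
  chi_4          1             exp(8*I*pi/9)   exp(-2*I*pi/9)  exp(2*I*pi/3)   exp(-4*I*pi/9)  exp(4*I*pi/9)   exp(-2*I*pi/3)  exp(2*I*pi/9)   exp(-8*I*pi/9)
  chi_5          1             exp(-8*I*pi/9)  exp(2*I*pi/9)   exp(-2*I*pi/3)  exp(4*I*pi/9)   exp(-4*I*pi/9)  exp(2*I*pi/3)   exp(-2*I*pi/9)  exp(8*I*pi/9) 
  chi_6          1             exp(-2*I*pi/3)  exp(2*I*pi/3)   1               exp(-2*I*pi/3)  exp(2*I*pi/3)   1               exp(-2*I*pi/3)  exp(2*I*pi/3) 
  chi_7          1             exp(-4*I*pi/9)  exp(-8*I*pi/9)  exp(2*I*pi/3)   exp(2*I*pi/9)   exp(-2*I*pi/9)  exp(-2*I*pi/3)  exp(8*I*pi/9)   exp(4*I*pi/9) 
  chi_8          1             exp(-2*I*pi/9)  exp(-4*I*pi/9)  exp(-2*I*pi/3)  exp(-8*I*pi/9)  exp(8*I*pi/9)   exp(2*I*pi/3)   exp(4*I*pi/9)   exp(2*I*pi/9) 

Spot check: chi_2(8) = zeta_9^(2*8) = zeta_9^16 = exp(-4*I*pi/9).

Argument: Z/9Z is abelian, so all 9 irreducible complex representations are 1-dimensional. They are given by chi_k(m) = zeta_9^(k*m) for k = 0,...,8. Row orthogonality: sum_m chi_k(m) conj(chi_l(m)) = 9 * [k = l].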